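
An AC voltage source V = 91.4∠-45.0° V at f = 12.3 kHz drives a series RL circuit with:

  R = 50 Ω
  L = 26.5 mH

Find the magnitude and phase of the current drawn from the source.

Step 1 — Angular frequency: ω = 2π·f = 2π·1.23e+04 = 7.728e+04 rad/s.
Step 2 — Component impedances:
  R: Z = R = 50 Ω
  L: Z = jωL = j·7.728e+04·0.0265 = 0 + j2048 Ω
Step 3 — Series combination: Z_total = R + L = 50 + j2048 Ω = 2049∠88.6° Ω.
Step 4 — Source phasor: V = 91.4∠-45.0° V = 64.63 - j64.63 V.
Step 5 — Ohm's law: I = V / Z_total = (64.63 - j64.63) / (50 + j2048) = -0.03077 - j0.03231 A.
Step 6 — Convert to polar: |I| = 0.04462 A, ∠I = -133.6°.

I = 0.04462∠-133.6° A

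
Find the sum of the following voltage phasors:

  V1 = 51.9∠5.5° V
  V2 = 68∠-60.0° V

Step 1 — Convert each phasor to rectangular form:
  V1 = 51.9·(cos(5.5°) + j·sin(5.5°)) = 51.66 + j4.974 V
  V2 = 68·(cos(-60.0°) + j·sin(-60.0°)) = 34 - j58.89 V
Step 2 — Sum components: V_total = 85.66 - j53.92 V.
Step 3 — Convert to polar: |V_total| = 101.2 V, ∠V_total = -32.2°.

V_total = 101.2∠-32.2° V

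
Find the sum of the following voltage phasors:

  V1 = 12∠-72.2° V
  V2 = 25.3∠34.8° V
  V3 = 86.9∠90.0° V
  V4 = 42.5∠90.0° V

Step 1 — Convert each phasor to rectangular form:
  V1 = 12·(cos(-72.2°) + j·sin(-72.2°)) = 3.668 - j11.43 V
  V2 = 25.3·(cos(34.8°) + j·sin(34.8°)) = 20.78 + j14.44 V
  V3 = 86.9·(cos(90.0°) + j·sin(90.0°)) = 0 + j86.9 V
  V4 = 42.5·(cos(90.0°) + j·sin(90.0°)) = 0 + j42.5 V
Step 2 — Sum components: V_total = 24.44 + j132.4 V.
Step 3 — Convert to polar: |V_total| = 134.7 V, ∠V_total = 79.5°.

V_total = 134.7∠79.5° V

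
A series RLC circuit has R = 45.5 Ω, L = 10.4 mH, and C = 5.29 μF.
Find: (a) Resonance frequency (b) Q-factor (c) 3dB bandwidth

Step 1 — Resonance: ω₀ = 1/√(LC) = 1/√(0.0104·5.29e-06) = 4263 rad/s.
Step 2 — f₀ = ω₀/(2π) = 678.5 Hz.
Step 3 — Series Q: Q = ω₀L/R = 4263·0.0104/45.5 = 0.9745.
Step 4 — Bandwidth: Δω = ω₀/Q = 4375 rad/s; BW = Δω/(2π) = 696.3 Hz.

(a) f₀ = 678.5 Hz  (b) Q = 0.9745  (c) BW = 696.3 Hz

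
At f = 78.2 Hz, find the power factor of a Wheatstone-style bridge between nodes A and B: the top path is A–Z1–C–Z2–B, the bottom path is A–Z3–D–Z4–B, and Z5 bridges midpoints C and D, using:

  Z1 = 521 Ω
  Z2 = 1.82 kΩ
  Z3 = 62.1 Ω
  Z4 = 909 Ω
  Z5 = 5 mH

Step 1 — Angular frequency: ω = 2π·f = 2π·78.2 = 491.3 rad/s.
Step 2 — Component impedances:
  Z1: Z = R = 521 Ω
  Z2: Z = R = 1820 Ω
  Z3: Z = R = 62.1 Ω
  Z4: Z = R = 909 Ω
  Z5: Z = jωL = j·491.3·0.005 = 0 + j2.457 Ω
Step 3 — Bridge requires nodal analysis (the Z5 bridge couples midpoints C and D, so the two paths cannot be reduced to a simple series/parallel combination). Setting node B to ground and injecting 1 A at node A, the 3-node admittance system at A, C, D solves to V_A = Z_AB = 661.7 + j0.1261 Ω = 661.7∠0.0° Ω.
Step 4 — Power factor: PF = cos(φ) = Re(Z)/|Z| = 661.7/661.7 = 1.
Step 5 — Type: Im(Z) = 0.1261 ⇒ lagging (phase φ = 0.0°).

PF = 1 (lagging, φ = 0.0°)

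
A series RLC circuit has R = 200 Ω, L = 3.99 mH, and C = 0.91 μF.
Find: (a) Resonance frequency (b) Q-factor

Step 1 — Resonance condition Im(Z)=0 gives ω₀ = 1/√(LC).
Step 2 — ω₀ = 1/√(0.00399·9.1e-07) = 1.66e+04 rad/s.
Step 3 — f₀ = ω₀/(2π) = 2641 Hz.
Step 4 — Series Q: Q = ω₀L/R = 1.66e+04·0.00399/200 = 0.3311.

(a) f₀ = 2641 Hz  (b) Q = 0.3311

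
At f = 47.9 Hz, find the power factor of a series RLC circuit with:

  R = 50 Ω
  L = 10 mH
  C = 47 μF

Step 1 — Angular frequency: ω = 2π·f = 2π·47.9 = 301 rad/s.
Step 2 — Component impedances:
  R: Z = R = 50 Ω
  L: Z = jωL = j·301·0.01 = 0 + j3.01 Ω
  C: Z = 1/(jωC) = -j/(ω·C) = 0 - j70.69 Ω
Step 3 — Series combination: Z_total = R + L + C = 50 - j67.69 Ω = 84.15∠-53.5° Ω.
Step 4 — Power factor: PF = cos(φ) = Re(Z)/|Z| = 50/84.15 = 0.5942.
Step 5 — Type: Im(Z) = -67.69 ⇒ leading (phase φ = -53.5°).

PF = 0.5942 (leading, φ = -53.5°)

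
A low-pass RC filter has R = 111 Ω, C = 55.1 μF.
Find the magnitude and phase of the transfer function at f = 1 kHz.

Step 1 — Angular frequency: ω = 2π·1000 = 6283 rad/s.
Step 2 — Transfer function: H(jω) = 1/(1 + jωRC).
Step 3 — Denominator: 1 + jωRC = 1 + j·6283·111·5.51e-05 = 1 + j38.43.
Step 4 — H = 0.0006767 - j0.026.
Step 5 — Magnitude: |H| = 0.02601 (-31.7 dB); phase: φ = -88.5°.

|H| = 0.02601 (-31.7 dB), φ = -88.5°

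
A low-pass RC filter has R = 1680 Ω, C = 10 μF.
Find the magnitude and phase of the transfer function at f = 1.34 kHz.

Step 1 — Angular frequency: ω = 2π·1340 = 8419 rad/s.
Step 2 — Transfer function: H(jω) = 1/(1 + jωRC).
Step 3 — Denominator: 1 + jωRC = 1 + j·8419·1680·1e-05 = 1 + j141.4.
Step 4 — H = 4.998e-05 - j0.007069.
Step 5 — Magnitude: |H| = 0.00707 (-43.0 dB); phase: φ = -89.6°.

|H| = 0.00707 (-43.0 dB), φ = -89.6°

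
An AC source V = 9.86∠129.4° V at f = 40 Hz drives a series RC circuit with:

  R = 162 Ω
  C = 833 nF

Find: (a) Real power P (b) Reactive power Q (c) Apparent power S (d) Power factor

Step 1 — Angular frequency: ω = 2π·f = 2π·40 = 251.3 rad/s.
Step 2 — Component impedances:
  R: Z = R = 162 Ω
  C: Z = 1/(jωC) = -j/(ω·C) = 0 - j4777 Ω
Step 3 — Series combination: Z_total = R + C = 162 - j4777 Ω = 4779∠-88.1° Ω.
Step 4 — Source phasor: V = 9.86∠129.4° V = -6.258 + j7.619 V.
Step 5 — Current: I = V / Z = -0.001638 - j0.001255 A = 0.002063∠-142.5° A.
Step 6 — Complex power: S = V·I* = 0.0006895 - j0.02033 VA.
Step 7 — Real power: P = Re(S) = 0.0006895 W.
Step 8 — Reactive power: Q = Im(S) = -0.02033 VAR.
Step 9 — Apparent power: |S| = 0.02034 VA.
Step 10 — Power factor: PF = P/|S| = 0.0339 (leading).

(a) P = 0.0006895 W  (b) Q = -0.02033 VAR  (c) S = 0.02034 VA  (d) PF = 0.0339 (leading)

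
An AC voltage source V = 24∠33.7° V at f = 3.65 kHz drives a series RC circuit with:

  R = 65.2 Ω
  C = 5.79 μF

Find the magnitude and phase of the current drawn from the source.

Step 1 — Angular frequency: ω = 2π·f = 2π·3650 = 2.293e+04 rad/s.
Step 2 — Component impedances:
  R: Z = R = 65.2 Ω
  C: Z = 1/(jωC) = -j/(ω·C) = 0 - j7.531 Ω
Step 3 — Series combination: Z_total = R + C = 65.2 - j7.531 Ω = 65.63∠-6.6° Ω.
Step 4 — Source phasor: V = 24∠33.7° V = 19.97 + j13.32 V.
Step 5 — Ohm's law: I = V / Z_total = (19.97 + j13.32) / (65.2 - j7.531) = 0.2789 + j0.2365 A.
Step 6 — Convert to polar: |I| = 0.3657 A, ∠I = 40.3°.

I = 0.3657∠40.3° A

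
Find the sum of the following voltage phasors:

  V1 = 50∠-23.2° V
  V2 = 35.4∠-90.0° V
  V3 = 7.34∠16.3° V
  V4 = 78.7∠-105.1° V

Step 1 — Convert each phasor to rectangular form:
  V1 = 50·(cos(-23.2°) + j·sin(-23.2°)) = 45.96 - j19.7 V
  V2 = 35.4·(cos(-90.0°) + j·sin(-90.0°)) = 0 - j35.4 V
  V3 = 7.34·(cos(16.3°) + j·sin(16.3°)) = 7.045 + j2.06 V
  V4 = 78.7·(cos(-105.1°) + j·sin(-105.1°)) = -20.5 - j75.98 V
Step 2 — Sum components: V_total = 32.5 - j129 V.
Step 3 — Convert to polar: |V_total| = 133.1 V, ∠V_total = -75.9°.

V_total = 133.1∠-75.9° V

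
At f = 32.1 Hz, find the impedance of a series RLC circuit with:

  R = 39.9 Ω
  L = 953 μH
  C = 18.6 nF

Step 1 — Angular frequency: ω = 2π·f = 2π·32.1 = 201.7 rad/s.
Step 2 — Component impedances:
  R: Z = R = 39.9 Ω
  L: Z = jωL = j·201.7·0.000953 = 0 + j0.1922 Ω
  C: Z = 1/(jωC) = -j/(ω·C) = 0 - j2.666e+05 Ω
Step 3 — Series combination: Z_total = R + L + C = 39.9 - j2.666e+05 Ω = 2.666e+05∠-90.0° Ω.

Z = 39.9 - j2.666e+05 Ω = 2.666e+05∠-90.0° Ω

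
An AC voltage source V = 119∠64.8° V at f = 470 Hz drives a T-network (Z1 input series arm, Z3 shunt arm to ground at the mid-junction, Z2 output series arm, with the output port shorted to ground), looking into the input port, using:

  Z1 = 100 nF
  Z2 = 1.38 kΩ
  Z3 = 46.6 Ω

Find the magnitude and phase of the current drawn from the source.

Step 1 — Angular frequency: ω = 2π·f = 2π·470 = 2953 rad/s.
Step 2 — Component impedances:
  Z1: Z = 1/(jωC) = -j/(ω·C) = 0 - j3386 Ω
  Z2: Z = R = 1380 Ω
  Z3: Z = R = 46.6 Ω
Step 3 — With the output port shorted to ground, the output series arm Z2 runs from the junction to ground; the shunt arm Z3 also runs from the junction to ground. They appear in parallel: Z3 || Z2 = 45.08 Ω.
Step 4 — Series with input arm Z1: Z_in = Z1 + (Z3 || Z2) = 45.08 - j3386 Ω = 3387∠-89.2° Ω.
Step 5 — Source phasor: V = 119∠64.8° V = 50.67 + j107.7 V.
Step 6 — Ohm's law: I = V / Z_total = (50.67 + j107.7) / (45.08 - j3386) = -0.03159 + j0.01538 A.
Step 7 — Convert to polar: |I| = 0.03514 A, ∠I = 154.0°.

I = 0.03514∠154.0° A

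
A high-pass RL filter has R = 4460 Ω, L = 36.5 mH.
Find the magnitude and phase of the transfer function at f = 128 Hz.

Step 1 — Angular frequency: ω = 2π·128 = 804.2 rad/s.
Step 2 — Transfer function: H(jω) = jωL/(R + jωL).
Step 3 — Numerator jωL = j·29.36; denominator R + jωL = 4460 + j29.36.
Step 4 — H = 4.332e-05 + j0.006582.
Step 5 — Magnitude: |H| = 0.006582 (-43.6 dB); phase: φ = 89.6°.

|H| = 0.006582 (-43.6 dB), φ = 89.6°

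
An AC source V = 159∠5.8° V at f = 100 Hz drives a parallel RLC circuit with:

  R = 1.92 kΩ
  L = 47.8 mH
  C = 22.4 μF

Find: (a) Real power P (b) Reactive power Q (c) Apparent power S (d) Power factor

Step 1 — Angular frequency: ω = 2π·f = 2π·100 = 628.3 rad/s.
Step 2 — Component impedances:
  R: Z = R = 1920 Ω
  L: Z = jωL = j·628.3·0.0478 = 0 + j30.03 Ω
  C: Z = 1/(jωC) = -j/(ω·C) = 0 - j71.05 Ω
Step 3 — Parallel combination: 1/Z_total = 1/R + 1/L + 1/C; Z_total = 1.409 + j51.99 Ω = 52.01∠88.4° Ω.
Step 4 — Source phasor: V = 159∠5.8° V = 158.2 + j16.07 V.
Step 5 — Current: I = V / Z = 0.3912 - j3.032 A = 3.057∠-82.6° A.
Step 6 — Complex power: S = V·I* = 13.17 + j485.9 VA.
Step 7 — Real power: P = Re(S) = 13.17 W.
Step 8 — Reactive power: Q = Im(S) = 485.9 VAR.
Step 9 — Apparent power: |S| = 486.1 VA.
Step 10 — Power factor: PF = P/|S| = 0.02709 (lagging).

(a) P = 13.17 W  (b) Q = 485.9 VAR  (c) S = 486.1 VA  (d) PF = 0.02709 (lagging)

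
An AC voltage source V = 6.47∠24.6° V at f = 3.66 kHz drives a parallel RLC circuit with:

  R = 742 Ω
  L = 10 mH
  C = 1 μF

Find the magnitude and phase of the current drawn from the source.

Step 1 — Angular frequency: ω = 2π·f = 2π·3660 = 2.3e+04 rad/s.
Step 2 — Component impedances:
  R: Z = R = 742 Ω
  L: Z = jωL = j·2.3e+04·0.01 = 0 + j230 Ω
  C: Z = 1/(jωC) = -j/(ω·C) = 0 - j43.48 Ω
Step 3 — Parallel combination: 1/Z_total = 1/R + 1/L + 1/C; Z_total = 3.855 - j53.35 Ω = 53.49∠-85.9° Ω.
Step 4 — Source phasor: V = 6.47∠24.6° V = 5.883 + j2.693 V.
Step 5 — Ohm's law: I = V / Z_total = (5.883 + j2.693) / (3.855 - j53.35) = -0.0423 + j0.1133 A.
Step 6 — Convert to polar: |I| = 0.121 A, ∠I = 110.5°.

I = 0.121∠110.5° A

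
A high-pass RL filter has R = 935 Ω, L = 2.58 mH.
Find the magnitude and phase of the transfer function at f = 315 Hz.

Step 1 — Angular frequency: ω = 2π·315 = 1979 rad/s.
Step 2 — Transfer function: H(jω) = jωL/(R + jωL).
Step 3 — Numerator jωL = j·5.106; denominator R + jωL = 935 + j5.106.
Step 4 — H = 2.983e-05 + j0.005461.
Step 5 — Magnitude: |H| = 0.005461 (-45.3 dB); phase: φ = 89.7°.

|H| = 0.005461 (-45.3 dB), φ = 89.7°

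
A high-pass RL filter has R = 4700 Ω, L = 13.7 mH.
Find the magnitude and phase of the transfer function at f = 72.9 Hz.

Step 1 — Angular frequency: ω = 2π·72.9 = 458 rad/s.
Step 2 — Transfer function: H(jω) = jωL/(R + jωL).
Step 3 — Numerator jωL = j·6.275; denominator R + jωL = 4700 + j6.275.
Step 4 — H = 1.783e-06 + j0.001335.
Step 5 — Magnitude: |H| = 0.001335 (-57.5 dB); phase: φ = 89.9°.

|H| = 0.001335 (-57.5 dB), φ = 89.9°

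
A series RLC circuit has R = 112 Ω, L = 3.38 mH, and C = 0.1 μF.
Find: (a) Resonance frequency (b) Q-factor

Step 1 — Resonance condition Im(Z)=0 gives ω₀ = 1/√(LC).
Step 2 — ω₀ = 1/√(0.00338·1e-07) = 5.439e+04 rad/s.
Step 3 — f₀ = ω₀/(2π) = 8657 Hz.
Step 4 — Series Q: Q = ω₀L/R = 5.439e+04·0.00338/112 = 1.641.

(a) f₀ = 8657 Hz  (b) Q = 1.641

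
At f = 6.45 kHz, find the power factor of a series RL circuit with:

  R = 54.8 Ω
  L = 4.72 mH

Step 1 — Angular frequency: ω = 2π·f = 2π·6450 = 4.053e+04 rad/s.
Step 2 — Component impedances:
  R: Z = R = 54.8 Ω
  L: Z = jωL = j·4.053e+04·0.00472 = 0 + j191.3 Ω
Step 3 — Series combination: Z_total = R + L = 54.8 + j191.3 Ω = 199∠74.0° Ω.
Step 4 — Power factor: PF = cos(φ) = Re(Z)/|Z| = 54.8/199 = 0.2754.
Step 5 — Type: Im(Z) = 191.3 ⇒ lagging (phase φ = 74.0°).

PF = 0.2754 (lagging, φ = 74.0°)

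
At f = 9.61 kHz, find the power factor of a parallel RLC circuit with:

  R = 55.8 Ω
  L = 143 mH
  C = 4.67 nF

Step 1 — Angular frequency: ω = 2π·f = 2π·9610 = 6.038e+04 rad/s.
Step 2 — Component impedances:
  R: Z = R = 55.8 Ω
  L: Z = jωL = j·6.038e+04·0.143 = 0 + j8635 Ω
  C: Z = 1/(jωC) = -j/(ω·C) = 0 - j3546 Ω
Step 3 — Parallel combination: 1/Z_total = 1/R + 1/L + 1/C; Z_total = 55.8 - j0.5173 Ω = 55.8∠-0.5° Ω.
Step 4 — Power factor: PF = cos(φ) = Re(Z)/|Z| = 55.8/55.8 = 1.
Step 5 — Type: Im(Z) = -0.5173 ⇒ leading (phase φ = -0.5°).

PF = 1 (leading, φ = -0.5°)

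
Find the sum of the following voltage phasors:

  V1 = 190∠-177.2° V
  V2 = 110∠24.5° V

Step 1 — Convert each phasor to rectangular form:
  V1 = 190·(cos(-177.2°) + j·sin(-177.2°)) = -189.8 - j9.281 V
  V2 = 110·(cos(24.5°) + j·sin(24.5°)) = 100.1 + j45.62 V
Step 2 — Sum components: V_total = -89.68 + j36.33 V.
Step 3 — Convert to polar: |V_total| = 96.76 V, ∠V_total = 157.9°.

V_total = 96.76∠157.9° V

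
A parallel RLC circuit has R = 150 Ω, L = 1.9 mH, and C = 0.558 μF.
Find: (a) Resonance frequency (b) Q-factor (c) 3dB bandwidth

Step 1 — Resonance: ω₀ = 1/√(LC) = 1/√(0.0019·5.58e-07) = 3.071e+04 rad/s.
Step 2 — f₀ = ω₀/(2π) = 4888 Hz.
Step 3 — Parallel Q: Q = R/(ω₀L) = 150/(3.071e+04·0.0019) = 2.571.
Step 4 — Bandwidth: Δω = ω₀/Q = 1.195e+04 rad/s; BW = Δω/(2π) = 1901 Hz.

(a) f₀ = 4888 Hz  (b) Q = 2.571  (c) BW = 1901 Hz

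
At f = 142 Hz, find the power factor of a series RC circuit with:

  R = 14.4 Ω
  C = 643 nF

Step 1 — Angular frequency: ω = 2π·f = 2π·142 = 892.2 rad/s.
Step 2 — Component impedances:
  R: Z = R = 14.4 Ω
  C: Z = 1/(jωC) = -j/(ω·C) = 0 - j1743 Ω
Step 3 — Series combination: Z_total = R + C = 14.4 - j1743 Ω = 1743∠-89.5° Ω.
Step 4 — Power factor: PF = cos(φ) = Re(Z)/|Z| = 14.4/1743.2 = 0.008261.
Step 5 — Type: Im(Z) = -1743 ⇒ leading (phase φ = -89.5°).

PF = 0.008261 (leading, φ = -89.5°)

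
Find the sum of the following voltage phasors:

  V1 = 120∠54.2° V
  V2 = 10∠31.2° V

Step 1 — Convert each phasor to rectangular form:
  V1 = 120·(cos(54.2°) + j·sin(54.2°)) = 70.19 + j97.33 V
  V2 = 10·(cos(31.2°) + j·sin(31.2°)) = 8.554 + j5.18 V
Step 2 — Sum components: V_total = 78.75 + j102.5 V.
Step 3 — Convert to polar: |V_total| = 129.3 V, ∠V_total = 52.5°.

V_total = 129.3∠52.5° V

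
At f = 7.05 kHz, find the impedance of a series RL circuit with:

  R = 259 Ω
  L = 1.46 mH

Step 1 — Angular frequency: ω = 2π·f = 2π·7050 = 4.43e+04 rad/s.
Step 2 — Component impedances:
  R: Z = R = 259 Ω
  L: Z = jωL = j·4.43e+04·0.00146 = 0 + j64.67 Ω
Step 3 — Series combination: Z_total = R + L = 259 + j64.67 Ω = 267∠14.0° Ω.

Z = 259 + j64.67 Ω = 267∠14.0° Ω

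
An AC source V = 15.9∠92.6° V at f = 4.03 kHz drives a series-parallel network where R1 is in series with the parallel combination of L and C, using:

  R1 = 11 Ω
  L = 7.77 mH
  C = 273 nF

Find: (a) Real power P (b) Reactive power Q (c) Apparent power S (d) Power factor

Step 1 — Angular frequency: ω = 2π·f = 2π·4030 = 2.532e+04 rad/s.
Step 2 — Component impedances:
  R1: Z = R = 11 Ω
  L: Z = jωL = j·2.532e+04·0.00777 = 0 + j196.7 Ω
  C: Z = 1/(jωC) = -j/(ω·C) = 0 - j144.7 Ω
Step 3 — Parallel branch: L || C = 1/(1/L + 1/C) = 0 - j546.4 Ω.
Step 4 — Series with R1: Z_total = R1 + (L || C) = 11 - j546.4 Ω = 546.6∠-88.8° Ω.
Step 5 — Source phasor: V = 15.9∠92.6° V = -0.7213 + j15.88 V.
Step 6 — Current: I = V / Z = -0.02908 - j0.0007345 A = 0.02909∠-178.6° A.
Step 7 — Complex power: S = V·I* = 0.009309 - j0.4625 VA.
Step 8 — Real power: P = Re(S) = 0.009309 W.
Step 9 — Reactive power: Q = Im(S) = -0.4625 VAR.
Step 10 — Apparent power: |S| = 0.4625 VA.
Step 11 — Power factor: PF = P/|S| = 0.02013 (leading).

(a) P = 0.009309 W  (b) Q = -0.4625 VAR  (c) S = 0.4625 VA  (d) PF = 0.02013 (leading)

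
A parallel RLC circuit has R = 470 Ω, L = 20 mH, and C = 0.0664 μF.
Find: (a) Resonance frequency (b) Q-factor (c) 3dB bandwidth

Step 1 — Resonance: ω₀ = 1/√(LC) = 1/√(0.02·6.64e-08) = 2.744e+04 rad/s.
Step 2 — f₀ = ω₀/(2π) = 4367 Hz.
Step 3 — Parallel Q: Q = R/(ω₀L) = 470/(2.744e+04·0.02) = 0.8564.
Step 4 — Bandwidth: Δω = ω₀/Q = 3.204e+04 rad/s; BW = Δω/(2π) = 5100 Hz.

(a) f₀ = 4367 Hz  (b) Q = 0.8564  (c) BW = 5100 Hz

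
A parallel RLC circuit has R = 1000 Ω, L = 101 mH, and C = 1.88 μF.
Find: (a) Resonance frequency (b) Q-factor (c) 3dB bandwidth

Step 1 — Resonance: ω₀ = 1/√(LC) = 1/√(0.101·1.88e-06) = 2295 rad/s.
Step 2 — f₀ = ω₀/(2π) = 365.2 Hz.
Step 3 — Parallel Q: Q = R/(ω₀L) = 1000/(2295·0.101) = 4.314.
Step 4 — Bandwidth: Δω = ω₀/Q = 531.9 rad/s; BW = Δω/(2π) = 84.66 Hz.

(a) f₀ = 365.2 Hz  (b) Q = 4.314  (c) BW = 84.66 Hz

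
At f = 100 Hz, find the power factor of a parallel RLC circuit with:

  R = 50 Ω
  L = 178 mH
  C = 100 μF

Step 1 — Angular frequency: ω = 2π·f = 2π·100 = 628.3 rad/s.
Step 2 — Component impedances:
  R: Z = R = 50 Ω
  L: Z = jωL = j·628.3·0.178 = 0 + j111.8 Ω
  C: Z = 1/(jωC) = -j/(ω·C) = 0 - j15.92 Ω
Step 3 — Parallel combination: 1/Z_total = 1/R + 1/L + 1/C; Z_total = 6.053 - j16.31 Ω = 17.4∠-69.6° Ω.
Step 4 — Power factor: PF = cos(φ) = Re(Z)/|Z| = 6.053/17.4 = 0.3479.
Step 5 — Type: Im(Z) = -16.31 ⇒ leading (phase φ = -69.6°).

PF = 0.3479 (leading, φ = -69.6°)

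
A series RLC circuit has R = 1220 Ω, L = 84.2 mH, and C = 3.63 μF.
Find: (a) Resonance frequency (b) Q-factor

Step 1 — Resonance condition Im(Z)=0 gives ω₀ = 1/√(LC).
Step 2 — ω₀ = 1/√(0.0842·3.63e-06) = 1809 rad/s.
Step 3 — f₀ = ω₀/(2π) = 287.9 Hz.
Step 4 — Series Q: Q = ω₀L/R = 1809·0.0842/1220 = 0.1248.

(a) f₀ = 287.9 Hz  (b) Q = 0.1248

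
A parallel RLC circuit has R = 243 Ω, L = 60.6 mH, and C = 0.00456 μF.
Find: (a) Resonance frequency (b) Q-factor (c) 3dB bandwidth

Step 1 — Resonance: ω₀ = 1/√(LC) = 1/√(0.0606·4.56e-09) = 6.016e+04 rad/s.
Step 2 — f₀ = ω₀/(2π) = 9574 Hz.
Step 3 — Parallel Q: Q = R/(ω₀L) = 243/(6.016e+04·0.0606) = 0.06666.
Step 4 — Bandwidth: Δω = ω₀/Q = 9.025e+05 rad/s; BW = Δω/(2π) = 1.436e+05 Hz.

(a) f₀ = 9574 Hz  (b) Q = 0.06666  (c) BW = 1.436e+05 Hz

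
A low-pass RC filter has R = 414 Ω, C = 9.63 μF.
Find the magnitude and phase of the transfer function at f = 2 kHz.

Step 1 — Angular frequency: ω = 2π·2000 = 1.257e+04 rad/s.
Step 2 — Transfer function: H(jω) = 1/(1 + jωRC).
Step 3 — Denominator: 1 + jωRC = 1 + j·1.257e+04·414·9.63e-06 = 1 + j50.1.
Step 4 — H = 0.0003982 - j0.01995.
Step 5 — Magnitude: |H| = 0.01996 (-34.0 dB); phase: φ = -88.9°.

|H| = 0.01996 (-34.0 dB), φ = -88.9°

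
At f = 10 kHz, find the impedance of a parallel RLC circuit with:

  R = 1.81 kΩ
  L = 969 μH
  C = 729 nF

Step 1 — Angular frequency: ω = 2π·f = 2π·1e+04 = 6.283e+04 rad/s.
Step 2 — Component impedances:
  R: Z = R = 1810 Ω
  L: Z = jωL = j·6.283e+04·0.000969 = 0 + j60.88 Ω
  C: Z = 1/(jωC) = -j/(ω·C) = 0 - j21.83 Ω
Step 3 — Parallel combination: 1/Z_total = 1/R + 1/L + 1/C; Z_total = 0.6398 - j34.03 Ω = 34.03∠-88.9° Ω.

Z = 0.6398 - j34.03 Ω = 34.03∠-88.9° Ω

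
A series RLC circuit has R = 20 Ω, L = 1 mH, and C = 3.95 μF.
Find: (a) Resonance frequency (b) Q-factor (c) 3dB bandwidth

Step 1 — Resonance: ω₀ = 1/√(LC) = 1/√(0.001·3.95e-06) = 1.591e+04 rad/s.
Step 2 — f₀ = ω₀/(2π) = 2532 Hz.
Step 3 — Series Q: Q = ω₀L/R = 1.591e+04·0.001/20 = 0.7956.
Step 4 — Bandwidth: Δω = ω₀/Q = 2e+04 rad/s; BW = Δω/(2π) = 3183 Hz.

(a) f₀ = 2532 Hz  (b) Q = 0.7956  (c) BW = 3183 Hz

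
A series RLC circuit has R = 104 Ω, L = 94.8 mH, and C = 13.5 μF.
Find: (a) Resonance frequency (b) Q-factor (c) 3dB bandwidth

Step 1 — Resonance: ω₀ = 1/√(LC) = 1/√(0.0948·1.35e-05) = 884 rad/s.
Step 2 — f₀ = ω₀/(2π) = 140.7 Hz.
Step 3 — Series Q: Q = ω₀L/R = 884·0.0948/104 = 0.8058.
Step 4 — Bandwidth: Δω = ω₀/Q = 1097 rad/s; BW = Δω/(2π) = 174.6 Hz.

(a) f₀ = 140.7 Hz  (b) Q = 0.8058  (c) BW = 174.6 Hz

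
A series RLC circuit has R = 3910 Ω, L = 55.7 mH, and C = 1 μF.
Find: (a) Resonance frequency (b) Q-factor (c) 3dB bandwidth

Step 1 — Resonance: ω₀ = 1/√(LC) = 1/√(0.0557·1e-06) = 4237 rad/s.
Step 2 — f₀ = ω₀/(2π) = 674.4 Hz.
Step 3 — Series Q: Q = ω₀L/R = 4237·0.0557/3910 = 0.06036.
Step 4 — Bandwidth: Δω = ω₀/Q = 7.02e+04 rad/s; BW = Δω/(2π) = 1.117e+04 Hz.

(a) f₀ = 674.4 Hz  (b) Q = 0.06036  (c) BW = 1.117e+04 Hz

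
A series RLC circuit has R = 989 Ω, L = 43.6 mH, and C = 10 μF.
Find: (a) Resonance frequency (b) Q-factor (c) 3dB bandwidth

Step 1 — Resonance: ω₀ = 1/√(LC) = 1/√(0.0436·1e-05) = 1514 rad/s.
Step 2 — f₀ = ω₀/(2π) = 241 Hz.
Step 3 — Series Q: Q = ω₀L/R = 1514·0.0436/989 = 0.06676.
Step 4 — Bandwidth: Δω = ω₀/Q = 2.268e+04 rad/s; BW = Δω/(2π) = 3610 Hz.

(a) f₀ = 241 Hz  (b) Q = 0.06676  (c) BW = 3610 Hz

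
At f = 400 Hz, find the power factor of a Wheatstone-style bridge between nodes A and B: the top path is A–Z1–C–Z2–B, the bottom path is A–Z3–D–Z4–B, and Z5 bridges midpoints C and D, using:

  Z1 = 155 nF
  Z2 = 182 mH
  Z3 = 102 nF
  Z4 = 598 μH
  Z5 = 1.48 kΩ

Step 1 — Angular frequency: ω = 2π·f = 2π·400 = 2513 rad/s.
Step 2 — Component impedances:
  Z1: Z = 1/(jωC) = -j/(ω·C) = 0 - j2567 Ω
  Z2: Z = jωL = j·2513·0.182 = 0 + j457.4 Ω
  Z3: Z = 1/(jωC) = -j/(ω·C) = 0 - j3901 Ω
  Z4: Z = jωL = j·2513·0.000598 = 0 + j1.503 Ω
  Z5: Z = R = 1480 Ω
Step 3 — Bridge requires nodal analysis (the Z5 bridge couples midpoints C and D, so the two paths cannot be reduced to a simple series/parallel combination). Setting node B to ground and injecting 1 A at node A, the 3-node admittance system at A, C, D solves to V_A = Z_AB = 53.37 - j1387 Ω = 1388∠-87.8° Ω.
Step 4 — Power factor: PF = cos(φ) = Re(Z)/|Z| = 53.374/1387.8 = 0.03846.
Step 5 — Type: Im(Z) = -1387 ⇒ leading (phase φ = -87.8°).

PF = 0.03846 (leading, φ = -87.8°)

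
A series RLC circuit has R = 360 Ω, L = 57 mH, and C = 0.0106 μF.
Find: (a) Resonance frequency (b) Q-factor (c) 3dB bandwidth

Step 1 — Resonance: ω₀ = 1/√(LC) = 1/√(0.057·1.06e-08) = 4.068e+04 rad/s.
Step 2 — f₀ = ω₀/(2π) = 6475 Hz.
Step 3 — Series Q: Q = ω₀L/R = 4.068e+04·0.057/360 = 6.441.
Step 4 — Bandwidth: Δω = ω₀/Q = 6316 rad/s; BW = Δω/(2π) = 1005 Hz.

(a) f₀ = 6475 Hz  (b) Q = 6.441  (c) BW = 1005 Hz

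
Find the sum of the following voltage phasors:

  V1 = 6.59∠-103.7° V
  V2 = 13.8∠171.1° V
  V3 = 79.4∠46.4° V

Step 1 — Convert each phasor to rectangular form:
  V1 = 6.59·(cos(-103.7°) + j·sin(-103.7°)) = -1.561 - j6.403 V
  V2 = 13.8·(cos(171.1°) + j·sin(171.1°)) = -13.63 + j2.135 V
  V3 = 79.4·(cos(46.4°) + j·sin(46.4°)) = 54.76 + j57.5 V
Step 2 — Sum components: V_total = 39.56 + j53.23 V.
Step 3 — Convert to polar: |V_total| = 66.32 V, ∠V_total = 53.4°.

V_total = 66.32∠53.4° V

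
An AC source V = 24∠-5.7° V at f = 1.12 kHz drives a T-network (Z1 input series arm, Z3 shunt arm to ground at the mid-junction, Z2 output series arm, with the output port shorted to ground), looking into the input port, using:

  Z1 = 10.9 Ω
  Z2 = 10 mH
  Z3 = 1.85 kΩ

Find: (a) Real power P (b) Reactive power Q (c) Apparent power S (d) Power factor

Step 1 — Angular frequency: ω = 2π·f = 2π·1120 = 7037 rad/s.
Step 2 — Component impedances:
  Z1: Z = R = 10.9 Ω
  Z2: Z = jωL = j·7037·0.01 = 0 + j70.37 Ω
  Z3: Z = R = 1850 Ω
Step 3 — With the output port shorted to ground, the output series arm Z2 runs from the junction to ground; the shunt arm Z3 also runs from the junction to ground. They appear in parallel: Z3 || Z2 = 2.673 + j70.27 Ω.
Step 4 — Series with input arm Z1: Z_in = Z1 + (Z3 || Z2) = 13.57 + j70.27 Ω = 71.57∠79.1° Ω.
Step 5 — Source phasor: V = 24∠-5.7° V = 23.88 - j2.384 V.
Step 6 — Current: I = V / Z = 0.03058 - j0.3339 A = 0.3353∠-84.8° A.
Step 7 — Complex power: S = V·I* = 1.526 + j7.902 VA.
Step 8 — Real power: P = Re(S) = 1.526 W.
Step 9 — Reactive power: Q = Im(S) = 7.902 VAR.
Step 10 — Apparent power: |S| = 8.048 VA.
Step 11 — Power factor: PF = P/|S| = 0.1896 (lagging).

(a) P = 1.526 W  (b) Q = 7.902 VAR  (c) S = 8.048 VA  (d) PF = 0.1896 (lagging)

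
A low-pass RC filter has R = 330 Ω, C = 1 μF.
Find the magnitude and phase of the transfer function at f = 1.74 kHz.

Step 1 — Angular frequency: ω = 2π·1740 = 1.093e+04 rad/s.
Step 2 — Transfer function: H(jω) = 1/(1 + jωRC).
Step 3 — Denominator: 1 + jωRC = 1 + j·1.093e+04·330·1e-06 = 1 + j3.608.
Step 4 — H = 0.07135 - j0.2574.
Step 5 — Magnitude: |H| = 0.2671 (-11.5 dB); phase: φ = -74.5°.

|H| = 0.2671 (-11.5 dB), φ = -74.5°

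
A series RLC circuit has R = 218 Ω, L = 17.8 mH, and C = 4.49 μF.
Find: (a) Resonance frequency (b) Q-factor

Step 1 — Resonance condition Im(Z)=0 gives ω₀ = 1/√(LC).
Step 2 — ω₀ = 1/√(0.0178·4.49e-06) = 3537 rad/s.
Step 3 — f₀ = ω₀/(2π) = 563 Hz.
Step 4 — Series Q: Q = ω₀L/R = 3537·0.0178/218 = 0.2888.

(a) f₀ = 563 Hz  (b) Q = 0.2888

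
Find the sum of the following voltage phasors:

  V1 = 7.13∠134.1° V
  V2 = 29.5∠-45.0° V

Step 1 — Convert each phasor to rectangular form:
  V1 = 7.13·(cos(134.1°) + j·sin(134.1°)) = -4.962 + j5.12 V
  V2 = 29.5·(cos(-45.0°) + j·sin(-45.0°)) = 20.86 - j20.86 V
Step 2 — Sum components: V_total = 15.9 - j15.74 V.
Step 3 — Convert to polar: |V_total| = 22.37 V, ∠V_total = -44.7°.

V_total = 22.37∠-44.7° V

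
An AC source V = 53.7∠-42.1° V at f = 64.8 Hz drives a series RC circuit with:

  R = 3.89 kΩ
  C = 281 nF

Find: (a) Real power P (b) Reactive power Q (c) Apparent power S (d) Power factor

Step 1 — Angular frequency: ω = 2π·f = 2π·64.8 = 407.2 rad/s.
Step 2 — Component impedances:
  R: Z = R = 3890 Ω
  C: Z = 1/(jωC) = -j/(ω·C) = 0 - j8741 Ω
Step 3 — Series combination: Z_total = R + C = 3890 - j8741 Ω = 9567∠-66.0° Ω.
Step 4 — Source phasor: V = 53.7∠-42.1° V = 39.84 - j36 V.
Step 5 — Current: I = V / Z = 0.005131 + j0.002275 A = 0.005613∠23.9° A.
Step 6 — Complex power: S = V·I* = 0.1226 - j0.2754 VA.
Step 7 — Real power: P = Re(S) = 0.1226 W.
Step 8 — Reactive power: Q = Im(S) = -0.2754 VAR.
Step 9 — Apparent power: |S| = 0.3014 VA.
Step 10 — Power factor: PF = P/|S| = 0.4066 (leading).

(a) P = 0.1226 W  (b) Q = -0.2754 VAR  (c) S = 0.3014 VA  (d) PF = 0.4066 (leading)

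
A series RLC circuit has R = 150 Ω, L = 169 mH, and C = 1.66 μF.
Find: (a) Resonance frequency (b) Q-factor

Step 1 — Resonance condition Im(Z)=0 gives ω₀ = 1/√(LC).
Step 2 — ω₀ = 1/√(0.169·1.66e-06) = 1888 rad/s.
Step 3 — f₀ = ω₀/(2π) = 300.5 Hz.
Step 4 — Series Q: Q = ω₀L/R = 1888·0.169/150 = 2.127.

(a) f₀ = 300.5 Hz  (b) Q = 2.127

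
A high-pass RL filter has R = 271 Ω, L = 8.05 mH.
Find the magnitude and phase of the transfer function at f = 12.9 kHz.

Step 1 — Angular frequency: ω = 2π·1.29e+04 = 8.105e+04 rad/s.
Step 2 — Transfer function: H(jω) = jωL/(R + jωL).
Step 3 — Numerator jωL = j·652.5; denominator R + jωL = 271 + j652.5.
Step 4 — H = 0.8529 + j0.3542.
Step 5 — Magnitude: |H| = 0.9235 (-0.7 dB); phase: φ = 22.6°.

|H| = 0.9235 (-0.7 dB), φ = 22.6°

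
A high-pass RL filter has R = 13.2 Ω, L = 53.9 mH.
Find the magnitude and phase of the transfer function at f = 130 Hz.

Step 1 — Angular frequency: ω = 2π·130 = 816.8 rad/s.
Step 2 — Transfer function: H(jω) = jωL/(R + jωL).
Step 3 — Numerator jωL = j·44.03; denominator R + jωL = 13.2 + j44.03.
Step 4 — H = 0.9175 + j0.2751.
Step 5 — Magnitude: |H| = 0.9579 (-0.4 dB); phase: φ = 16.7°.

|H| = 0.9579 (-0.4 dB), φ = 16.7°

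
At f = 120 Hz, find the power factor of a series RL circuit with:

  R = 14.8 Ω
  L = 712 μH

Step 1 — Angular frequency: ω = 2π·f = 2π·120 = 754 rad/s.
Step 2 — Component impedances:
  R: Z = R = 14.8 Ω
  L: Z = jωL = j·754·0.000712 = 0 + j0.5368 Ω
Step 3 — Series combination: Z_total = R + L = 14.8 + j0.5368 Ω = 14.81∠2.1° Ω.
Step 4 — Power factor: PF = cos(φ) = Re(Z)/|Z| = 14.8/14.81 = 0.9993.
Step 5 — Type: Im(Z) = 0.5368 ⇒ lagging (phase φ = 2.1°).

PF = 0.9993 (lagging, φ = 2.1°)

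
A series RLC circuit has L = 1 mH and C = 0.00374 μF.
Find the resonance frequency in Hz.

Step 1 — Resonance condition Im(Z)=0 gives ω₀ = 1/√(LC).
Step 2 — ω₀ = 1/√(0.001·3.74e-09) = 5.171e+05 rad/s.
Step 3 — f₀ = ω₀/(2π) = 8.23e+04 Hz.

f₀ = 8.23e+04 Hz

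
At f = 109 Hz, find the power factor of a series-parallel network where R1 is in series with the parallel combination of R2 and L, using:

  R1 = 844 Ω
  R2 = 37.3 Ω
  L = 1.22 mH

Step 1 — Angular frequency: ω = 2π·f = 2π·109 = 684.9 rad/s.
Step 2 — Component impedances:
  R1: Z = R = 844 Ω
  R2: Z = R = 37.3 Ω
  L: Z = jωL = j·684.9·0.00122 = 0 + j0.8355 Ω
Step 3 — Parallel branch: R2 || L = 1/(1/R2 + 1/L) = 0.01871 + j0.8351 Ω.
Step 4 — Series with R1: Z_total = R1 + (R2 || L) = 844 + j0.8351 Ω = 844∠0.1° Ω.
Step 5 — Power factor: PF = cos(φ) = Re(Z)/|Z| = 844/844 = 1.
Step 6 — Type: Im(Z) = 0.8351 ⇒ lagging (phase φ = 0.1°).

PF = 1 (lagging, φ = 0.1°)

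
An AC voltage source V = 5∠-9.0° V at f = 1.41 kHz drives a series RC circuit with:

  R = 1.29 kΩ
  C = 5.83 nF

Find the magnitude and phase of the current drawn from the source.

Step 1 — Angular frequency: ω = 2π·f = 2π·1410 = 8859 rad/s.
Step 2 — Component impedances:
  R: Z = R = 1290 Ω
  C: Z = 1/(jωC) = -j/(ω·C) = 0 - j1.936e+04 Ω
Step 3 — Series combination: Z_total = R + C = 1290 - j1.936e+04 Ω = 1.94e+04∠-86.2° Ω.
Step 4 — Source phasor: V = 5∠-9.0° V = 4.938 - j0.7822 V.
Step 5 — Ohm's law: I = V / Z_total = (4.938 - j0.7822) / (1290 - j1.936e+04) = 5.714e-05 + j0.0002513 A.
Step 6 — Convert to polar: |I| = 0.0002577 A, ∠I = 77.2°.

I = 0.0002577∠77.2° A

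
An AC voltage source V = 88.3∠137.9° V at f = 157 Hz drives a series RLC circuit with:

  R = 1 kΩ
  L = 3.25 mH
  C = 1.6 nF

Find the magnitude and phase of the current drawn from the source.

Step 1 — Angular frequency: ω = 2π·f = 2π·157 = 986.5 rad/s.
Step 2 — Component impedances:
  R: Z = R = 1000 Ω
  L: Z = jωL = j·986.5·0.00325 = 0 + j3.206 Ω
  C: Z = 1/(jωC) = -j/(ω·C) = 0 - j6.336e+05 Ω
Step 3 — Series combination: Z_total = R + L + C = 1000 - j6.336e+05 Ω = 6.336e+05∠-89.9° Ω.
Step 4 — Source phasor: V = 88.3∠137.9° V = -65.52 + j59.2 V.
Step 5 — Ohm's law: I = V / Z_total = (-65.52 + j59.2) / (1000 - j6.336e+05) = -9.36e-05 - j0.0001033 A.
Step 6 — Convert to polar: |I| = 0.0001394 A, ∠I = -132.2°.

I = 0.0001394∠-132.2° A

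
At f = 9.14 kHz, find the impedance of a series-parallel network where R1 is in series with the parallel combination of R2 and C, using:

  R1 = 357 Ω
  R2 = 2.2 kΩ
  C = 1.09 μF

Step 1 — Angular frequency: ω = 2π·f = 2π·9140 = 5.743e+04 rad/s.
Step 2 — Component impedances:
  R1: Z = R = 357 Ω
  R2: Z = R = 2200 Ω
  C: Z = 1/(jωC) = -j/(ω·C) = 0 - j15.98 Ω
Step 3 — Parallel branch: R2 || C = 1/(1/R2 + 1/C) = 0.116 - j15.97 Ω.
Step 4 — Series with R1: Z_total = R1 + (R2 || C) = 357.1 - j15.97 Ω = 357.5∠-2.6° Ω.

Z = 357.1 - j15.97 Ω = 357.5∠-2.6° Ω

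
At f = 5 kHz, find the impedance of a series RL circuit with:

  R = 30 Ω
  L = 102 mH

Step 1 — Angular frequency: ω = 2π·f = 2π·5000 = 3.142e+04 rad/s.
Step 2 — Component impedances:
  R: Z = R = 30 Ω
  L: Z = jωL = j·3.142e+04·0.102 = 0 + j3204 Ω
Step 3 — Series combination: Z_total = R + L = 30 + j3204 Ω = 3205∠89.5° Ω.

Z = 30 + j3204 Ω = 3205∠89.5° Ω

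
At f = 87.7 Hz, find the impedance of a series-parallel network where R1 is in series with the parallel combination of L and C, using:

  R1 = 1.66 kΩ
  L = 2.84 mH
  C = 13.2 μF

Step 1 — Angular frequency: ω = 2π·f = 2π·87.7 = 551 rad/s.
Step 2 — Component impedances:
  R1: Z = R = 1660 Ω
  L: Z = jωL = j·551·0.00284 = 0 + j1.565 Ω
  C: Z = 1/(jωC) = -j/(ω·C) = 0 - j137.5 Ω
Step 3 — Parallel branch: L || C = 1/(1/L + 1/C) = 0 + j1.583 Ω.
Step 4 — Series with R1: Z_total = R1 + (L || C) = 1660 + j1.583 Ω = 1660∠0.1° Ω.

Z = 1660 + j1.583 Ω = 1660∠0.1° Ω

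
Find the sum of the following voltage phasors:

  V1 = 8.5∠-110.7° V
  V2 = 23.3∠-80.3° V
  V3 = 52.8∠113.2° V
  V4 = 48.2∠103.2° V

Step 1 — Convert each phasor to rectangular form:
  V1 = 8.5·(cos(-110.7°) + j·sin(-110.7°)) = -3.005 - j7.951 V
  V2 = 23.3·(cos(-80.3°) + j·sin(-80.3°)) = 3.926 - j22.97 V
  V3 = 52.8·(cos(113.2°) + j·sin(113.2°)) = -20.8 + j48.53 V
  V4 = 48.2·(cos(103.2°) + j·sin(103.2°)) = -11.01 + j46.93 V
Step 2 — Sum components: V_total = -30.89 + j64.54 V.
Step 3 — Convert to polar: |V_total| = 71.55 V, ∠V_total = 115.6°.

V_total = 71.55∠115.6° V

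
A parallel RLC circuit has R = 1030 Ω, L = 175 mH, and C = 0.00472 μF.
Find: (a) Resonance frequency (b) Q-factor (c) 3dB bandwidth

Step 1 — Resonance: ω₀ = 1/√(LC) = 1/√(0.175·4.72e-09) = 3.479e+04 rad/s.
Step 2 — f₀ = ω₀/(2π) = 5538 Hz.
Step 3 — Parallel Q: Q = R/(ω₀L) = 1030/(3.479e+04·0.175) = 0.1692.
Step 4 — Bandwidth: Δω = ω₀/Q = 2.057e+05 rad/s; BW = Δω/(2π) = 3.274e+04 Hz.

(a) f₀ = 5538 Hz  (b) Q = 0.1692  (c) BW = 3.274e+04 Hz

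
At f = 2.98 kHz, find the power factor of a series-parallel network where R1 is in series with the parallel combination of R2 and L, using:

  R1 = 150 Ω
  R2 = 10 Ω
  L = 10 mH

Step 1 — Angular frequency: ω = 2π·f = 2π·2980 = 1.872e+04 rad/s.
Step 2 — Component impedances:
  R1: Z = R = 150 Ω
  R2: Z = R = 10 Ω
  L: Z = jωL = j·1.872e+04·0.01 = 0 + j187.2 Ω
Step 3 — Parallel branch: R2 || L = 1/(1/R2 + 1/L) = 9.972 + j0.5326 Ω.
Step 4 — Series with R1: Z_total = R1 + (R2 || L) = 160 + j0.5326 Ω = 160∠0.2° Ω.
Step 5 — Power factor: PF = cos(φ) = Re(Z)/|Z| = 160/160 = 1.
Step 6 — Type: Im(Z) = 0.5326 ⇒ lagging (phase φ = 0.2°).

PF = 1 (lagging, φ = 0.2°)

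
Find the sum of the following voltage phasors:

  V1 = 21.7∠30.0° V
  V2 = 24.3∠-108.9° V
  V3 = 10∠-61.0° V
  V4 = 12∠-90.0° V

Step 1 — Convert each phasor to rectangular form:
  V1 = 21.7·(cos(30.0°) + j·sin(30.0°)) = 18.79 + j10.85 V
  V2 = 24.3·(cos(-108.9°) + j·sin(-108.9°)) = -7.871 - j22.99 V
  V3 = 10·(cos(-61.0°) + j·sin(-61.0°)) = 4.848 - j8.746 V
  V4 = 12·(cos(-90.0°) + j·sin(-90.0°)) = 0 - j12 V
Step 2 — Sum components: V_total = 15.77 - j32.89 V.
Step 3 — Convert to polar: |V_total| = 36.47 V, ∠V_total = -64.4°.

V_total = 36.47∠-64.4° V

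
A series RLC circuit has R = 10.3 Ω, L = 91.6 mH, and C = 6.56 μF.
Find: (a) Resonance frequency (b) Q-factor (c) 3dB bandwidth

Step 1 — Resonance condition Im(Z)=0 gives ω₀ = 1/√(LC).
Step 2 — ω₀ = 1/√(0.0916·6.56e-06) = 1290 rad/s.
Step 3 — f₀ = ω₀/(2π) = 205.3 Hz.
Step 4 — Series Q: Q = ω₀L/R = 1290·0.0916/10.3 = 11.47.
Step 5 — 3dB bandwidth: Δω = ω₀/Q = 112.4 rad/s; BW = Δω/(2π) = 17.9 Hz.

(a) f₀ = 205.3 Hz  (b) Q = 11.47  (c) BW = 17.9 Hz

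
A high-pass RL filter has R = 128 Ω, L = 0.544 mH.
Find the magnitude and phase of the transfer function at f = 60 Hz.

Step 1 — Angular frequency: ω = 2π·60 = 377 rad/s.
Step 2 — Transfer function: H(jω) = jωL/(R + jωL).
Step 3 — Numerator jωL = j·0.2051; denominator R + jωL = 128 + j0.2051.
Step 4 — H = 2.567e-06 + j0.001602.
Step 5 — Magnitude: |H| = 0.001602 (-55.9 dB); phase: φ = 89.9°.

|H| = 0.001602 (-55.9 dB), φ = 89.9°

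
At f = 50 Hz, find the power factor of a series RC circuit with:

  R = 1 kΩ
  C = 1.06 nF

Step 1 — Angular frequency: ω = 2π·f = 2π·50 = 314.2 rad/s.
Step 2 — Component impedances:
  R: Z = R = 1000 Ω
  C: Z = 1/(jωC) = -j/(ω·C) = 0 - j3.003e+06 Ω
Step 3 — Series combination: Z_total = R + C = 1000 - j3.003e+06 Ω = 3.003e+06∠-90.0° Ω.
Step 4 — Power factor: PF = cos(φ) = Re(Z)/|Z| = 1000/3.003e+06 = 0.000333.
Step 5 — Type: Im(Z) = -3.003e+06 ⇒ leading (phase φ = -90.0°).

PF = 0.000333 (leading, φ = -90.0°)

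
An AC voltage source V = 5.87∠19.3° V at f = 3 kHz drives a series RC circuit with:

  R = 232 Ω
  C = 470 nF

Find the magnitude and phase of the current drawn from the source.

Step 1 — Angular frequency: ω = 2π·f = 2π·3000 = 1.885e+04 rad/s.
Step 2 — Component impedances:
  R: Z = R = 232 Ω
  C: Z = 1/(jωC) = -j/(ω·C) = 0 - j112.9 Ω
Step 3 — Series combination: Z_total = R + C = 232 - j112.9 Ω = 258∠-25.9° Ω.
Step 4 — Source phasor: V = 5.87∠19.3° V = 5.54 + j1.94 V.
Step 5 — Ohm's law: I = V / Z_total = (5.54 + j1.94) / (232 - j112.9) = 0.01602 + j0.01616 A.
Step 6 — Convert to polar: |I| = 0.02275 A, ∠I = 45.2°.

I = 0.02275∠45.2° A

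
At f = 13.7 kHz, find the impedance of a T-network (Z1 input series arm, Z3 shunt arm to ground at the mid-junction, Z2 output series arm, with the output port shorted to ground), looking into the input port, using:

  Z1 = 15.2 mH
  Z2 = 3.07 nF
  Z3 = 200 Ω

Step 1 — Angular frequency: ω = 2π·f = 2π·1.37e+04 = 8.608e+04 rad/s.
Step 2 — Component impedances:
  Z1: Z = jωL = j·8.608e+04·0.0152 = 0 + j1308 Ω
  Z2: Z = 1/(jωC) = -j/(ω·C) = 0 - j3784 Ω
  Z3: Z = R = 200 Ω
Step 3 — With the output port shorted to ground, the output series arm Z2 runs from the junction to ground; the shunt arm Z3 also runs from the junction to ground. They appear in parallel: Z3 || Z2 = 199.4 - j10.54 Ω.
Step 4 — Series with input arm Z1: Z_in = Z1 + (Z3 || Z2) = 199.4 + j1298 Ω = 1313∠81.3° Ω.

Z = 199.4 + j1298 Ω = 1313∠81.3° Ω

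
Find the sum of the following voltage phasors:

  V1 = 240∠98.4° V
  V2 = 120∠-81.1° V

Step 1 — Convert each phasor to rectangular form:
  V1 = 240·(cos(98.4°) + j·sin(98.4°)) = -35.06 + j237.4 V
  V2 = 120·(cos(-81.1°) + j·sin(-81.1°)) = 18.57 - j118.6 V
Step 2 — Sum components: V_total = -16.49 + j118.9 V.
Step 3 — Convert to polar: |V_total| = 120 V, ∠V_total = 97.9°.

V_total = 120∠97.9° V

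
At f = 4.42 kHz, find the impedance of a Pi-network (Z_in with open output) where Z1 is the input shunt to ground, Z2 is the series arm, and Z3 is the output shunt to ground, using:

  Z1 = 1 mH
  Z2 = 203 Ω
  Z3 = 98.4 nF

Step 1 — Angular frequency: ω = 2π·f = 2π·4420 = 2.777e+04 rad/s.
Step 2 — Component impedances:
  Z1: Z = jωL = j·2.777e+04·0.001 = 0 + j27.77 Ω
  Z2: Z = R = 203 Ω
  Z3: Z = 1/(jωC) = -j/(ω·C) = 0 - j365.9 Ω
Step 3 — With open output, the series arm Z2 and the output shunt Z3 appear in series to ground: Z2 + Z3 = 203 - j365.9 Ω.
Step 4 — Parallel with input shunt Z1: Z_in = Z1 || (Z2 + Z3) = 1.006 + j29.45 Ω = 29.47∠88.0° Ω.

Z = 1.006 + j29.45 Ω = 29.47∠88.0° Ω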